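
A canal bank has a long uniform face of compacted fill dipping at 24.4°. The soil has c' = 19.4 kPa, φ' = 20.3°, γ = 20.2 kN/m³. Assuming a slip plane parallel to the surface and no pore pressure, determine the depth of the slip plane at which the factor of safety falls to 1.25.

Setting FS = 1.25 in FS = [c' + γz cos²β tanφ'] / [γz sinβ cosβ] and solving for z:
z = c' / [γ cosβ (FS·sinβ − cosβ·tanφ')]
  = 19.4 / [20.2·cos24.4°·(1.25·sin24.4° − cos24.4°·tan20.3°)]
  = 19.4 / [20.2·0.9107·(1.25·0.4131 − 0.9107·0.3699)]
  = 19.4 / 3.3022 = 5.875 m

z = 5.87 m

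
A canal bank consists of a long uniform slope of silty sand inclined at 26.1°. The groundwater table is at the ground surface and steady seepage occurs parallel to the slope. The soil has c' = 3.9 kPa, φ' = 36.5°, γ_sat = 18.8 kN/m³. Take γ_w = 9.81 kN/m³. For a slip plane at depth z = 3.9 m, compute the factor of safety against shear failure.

FS = 0.86

With seepage parallel to the slope and the water table at the surface, the effective normal stress on the slip plane uses the buoyant unit weight γ' = γ_sat − γ_w while the driving shear stress uses γ_sat:
FS = [c' + γ' z cos²β tanφ'] / [γ_sat z sinβ cosβ]
γ' = 18.8 − 9.81 = 8.99 kN/m³
Numerator = 3.9 + 8.99·3.9·cos²26.1°·tan36.5° = 3.9 + 8.99·3.9·0.8065·0.7400 = 24.822 kPa
Denominator = 18.8·3.9·sin26.1°·cos26.1° = 18.8·3.9·0.4399·0.8980 = 28.967 kPa
FS = 24.822 / 28.967 = 0.857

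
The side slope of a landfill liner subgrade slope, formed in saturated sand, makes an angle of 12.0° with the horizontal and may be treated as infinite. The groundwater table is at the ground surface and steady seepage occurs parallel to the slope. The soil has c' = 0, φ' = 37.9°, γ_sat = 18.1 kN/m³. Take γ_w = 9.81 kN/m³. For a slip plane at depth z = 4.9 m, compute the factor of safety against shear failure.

With seepage parallel to the slope and the water table at the surface, the effective normal stress on the slip plane uses the buoyant unit weight γ' = γ_sat − γ_w while the driving shear stress uses γ_sat:
FS = [c' + γ' z cos²β tanφ'] / [γ_sat z sinβ cosβ]
(For c' = 0 this reduces to FS = (γ'/γ_sat)·tanφ'/tanβ.)
γ' = 18.1 − 9.81 = 8.29 kN/m³
Numerator = 0.0 + 8.29·4.9·cos²12.0°·tan37.9° = 0.0 + 8.29·4.9·0.9568·0.7785 = 30.256 kPa
Denominator = 18.1·4.9·sin12.0°·cos12.0° = 18.1·4.9·0.2079·0.9781 = 18.037 kPa
FS = 30.256 / 18.037 = 1.677

FS = 1.68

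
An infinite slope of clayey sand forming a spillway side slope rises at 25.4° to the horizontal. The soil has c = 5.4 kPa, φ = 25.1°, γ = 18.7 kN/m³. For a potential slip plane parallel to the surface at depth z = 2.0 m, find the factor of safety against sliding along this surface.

For an infinite slope with a slip plane parallel to the surface (no pore pressure): FS = [c + γz cos²β tanφ] / [γz sinβ cosβ].
γz = 18.7·2.0 = 37.40 kN/m²
Numerator = 5.4 + 37.40·cos²25.4°·tan25.1° = 5.4 + 37.40·0.8160·0.4684 = 19.696 kPa
Denominator = 37.40·sin25.4°·cos25.4° = 37.40·0.4289·0.9033 = 14.491 kPa
FS = 19.696 / 14.491 = 1.359

FS = 1.36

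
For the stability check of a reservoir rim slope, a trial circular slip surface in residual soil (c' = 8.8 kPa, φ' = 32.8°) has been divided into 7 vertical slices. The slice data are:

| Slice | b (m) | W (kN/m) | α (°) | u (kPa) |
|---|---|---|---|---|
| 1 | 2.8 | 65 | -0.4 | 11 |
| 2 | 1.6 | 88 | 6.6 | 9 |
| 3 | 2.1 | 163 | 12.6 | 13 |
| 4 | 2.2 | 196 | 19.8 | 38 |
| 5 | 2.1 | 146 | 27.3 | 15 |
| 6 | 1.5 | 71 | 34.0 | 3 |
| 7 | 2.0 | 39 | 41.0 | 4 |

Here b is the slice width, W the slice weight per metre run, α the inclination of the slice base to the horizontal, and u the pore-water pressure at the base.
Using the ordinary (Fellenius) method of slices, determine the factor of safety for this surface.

Ordinary method of slices: FS = Σ[c'·Δl_i + (W_i cosα_i − u_i·Δl_i)·tanφ'] / Σ W_i sinα_i, with Δl_i = b_i / cosα_i.
Slice 1: Δl = 2.8/cos(-0.4°) = 2.800 m; N'_1 = 65·cos(-0.4°) − 11·2.800 = 34.2; c'Δl = 24.64; W sinα = -0.5
Slice 2: Δl = 1.6/cos6.6° = 1.611 m; N'_2 = 88·cos6.6° − 9·1.611 = 72.9; c'Δl = 14.17; W sinα = 10.1
Slice 3: Δl = 2.1/cos12.6° = 2.152 m; N'_3 = 163·cos12.6° − 13·2.152 = 131.1; c'Δl = 18.94; W sinα = 35.6
Slice 4: Δl = 2.2/cos19.8° = 2.338 m; N'_4 = 196·cos19.8° − 38·2.338 = 95.6; c'Δl = 20.58; W sinα = 66.4
Slice 5: Δl = 2.1/cos27.3° = 2.363 m; N'_5 = 146·cos27.3° − 15·2.363 = 94.3; c'Δl = 20.80; W sinα = 67.0
Slice 6: Δl = 1.5/cos34.0° = 1.809 m; N'_6 = 71·cos34.0° − 3·1.809 = 53.4; c'Δl = 15.92; W sinα = 39.7
Slice 7: Δl = 2.0/cos41.0° = 2.650 m; N'_7 = 39·cos41.0° − 4·2.650 = 18.8; c'Δl = 23.32; W sinα = 25.6
Σc'Δl = 138.4 kN/m; ΣN' = 500.3 kN/m; ΣW sinα = 243.9 kN/m
Resisting = 138.4 + 500.3·tan32.8° = 138.4 + 322.4 = 460.8 kN/m
FS = 460.8 / 243.9 = 1.890

FS = 1.89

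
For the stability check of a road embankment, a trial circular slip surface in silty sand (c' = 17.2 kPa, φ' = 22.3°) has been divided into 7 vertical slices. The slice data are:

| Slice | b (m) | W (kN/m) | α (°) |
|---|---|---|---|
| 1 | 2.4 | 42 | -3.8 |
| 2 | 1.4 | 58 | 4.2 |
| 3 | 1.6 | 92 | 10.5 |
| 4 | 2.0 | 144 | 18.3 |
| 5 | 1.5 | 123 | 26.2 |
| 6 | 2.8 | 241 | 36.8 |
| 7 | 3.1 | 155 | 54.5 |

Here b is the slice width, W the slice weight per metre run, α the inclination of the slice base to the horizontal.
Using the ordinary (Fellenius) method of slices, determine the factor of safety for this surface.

Ordinary method of slices: FS = Σ[c'·Δl_i + (W_i cosα_i)·tanφ'] / Σ W_i sinα_i, with Δl_i = b_i / cosα_i.
Slice 1: Δl = 2.4/cos(-3.8°) = 2.405 m; N'_1 = 42·cos(-3.8°) = 41.9; c'Δl = 41.37; W sinα = -2.8
Slice 2: Δl = 1.4/cos4.2° = 1.404 m; N'_2 = 58·cos4.2° = 57.8; c'Δl = 24.14; W sinα = 4.2
Slice 3: Δl = 1.6/cos10.5° = 1.627 m; N'_3 = 92·cos10.5° = 90.5; c'Δl = 27.99; W sinα = 16.8
Slice 4: Δl = 2.0/cos18.3° = 2.107 m; N'_4 = 144·cos18.3° = 136.7; c'Δl = 36.23; W sinα = 45.2
Slice 5: Δl = 1.5/cos26.2° = 1.672 m; N'_5 = 123·cos26.2° = 110.4; c'Δl = 28.75; W sinα = 54.3
Slice 6: Δl = 2.8/cos36.8° = 3.497 m; N'_6 = 241·cos36.8° = 193.0; c'Δl = 60.15; W sinα = 144.4
Slice 7: Δl = 3.1/cos54.5° = 5.338 m; N'_7 = 155·cos54.5° = 90.0; c'Δl = 91.82; W sinα = 126.2
Σc'Δl = 310.5 kN/m; ΣN' = 720.3 kN/m; ΣW sinα = 388.3 kN/m
Resisting = 310.5 + 720.3·tan22.3° = 310.5 + 295.4 = 605.9 kN/m
FS = 605.9 / 388.3 = 1.560

FS = 1.56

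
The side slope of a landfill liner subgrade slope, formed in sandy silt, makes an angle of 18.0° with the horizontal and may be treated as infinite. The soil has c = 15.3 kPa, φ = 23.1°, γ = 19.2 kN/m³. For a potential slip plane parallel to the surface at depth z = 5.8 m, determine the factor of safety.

For an infinite slope with a slip plane parallel to the surface (no pore pressure): FS = [c + γz cos²β tanφ] / [γz sinβ cosβ].
γz = 19.2·5.8 = 111.36 kN/m²
Numerator = 15.3 + 111.36·cos²18.0°·tan23.1° = 15.3 + 111.36·0.9045·0.4265 = 58.263 kPa
Denominator = 111.36·sin18.0°·cos18.0° = 111.36·0.3090·0.9511 = 32.728 kPa
FS = 58.263 / 32.728 = 1.780

FS = 1.78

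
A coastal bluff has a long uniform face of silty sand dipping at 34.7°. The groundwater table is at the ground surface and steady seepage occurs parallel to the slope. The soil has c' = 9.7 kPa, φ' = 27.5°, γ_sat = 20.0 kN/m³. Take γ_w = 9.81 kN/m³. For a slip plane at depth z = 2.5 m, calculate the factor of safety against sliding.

FS = 0.80

With seepage parallel to the slope and the water table at the surface, the effective normal stress on the slip plane uses the buoyant unit weight γ' = γ_sat − γ_w while the driving shear stress uses γ_sat:
FS = [c' + γ' z cos²β tanφ'] / [γ_sat z sinβ cosβ]
γ' = 20.0 − 9.81 = 10.19 kN/m³
Numerator = 9.7 + 10.19·2.5·cos²34.7°·tan27.5° = 9.7 + 10.19·2.5·0.6759·0.5206 = 18.664 kPa
Denominator = 20.0·2.5·sin34.7°·cos34.7° = 20.0·2.5·0.5693·0.8221 = 23.401 kPa
FS = 18.664 / 23.401 = 0.798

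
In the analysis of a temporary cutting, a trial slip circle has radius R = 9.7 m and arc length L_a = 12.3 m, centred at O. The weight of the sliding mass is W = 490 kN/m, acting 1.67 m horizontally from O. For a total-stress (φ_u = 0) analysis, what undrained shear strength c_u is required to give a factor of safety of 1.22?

c_u = 8.4 kPa

FS = c_u·L_a·R / (W·d), so c_u = FS·W·d / (L_a·R).
c_u = 1.22·490·1.67 / (12.30·9.7) = 998.3 / 119.31 = 8.37 kPa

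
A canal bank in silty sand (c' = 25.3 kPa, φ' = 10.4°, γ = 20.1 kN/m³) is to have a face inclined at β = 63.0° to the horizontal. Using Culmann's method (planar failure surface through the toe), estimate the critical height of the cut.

H_c = 11.24 m

Culmann's analysis gives the critical failure plane at α_cr = (β + φ')/2 = (63.0 + 10.4)/2 = 36.7°, and the critical height
H_c = (4c'/γ) · sinβ cosφ' / [1 − cos(β − φ')]
    = (4·25.3/20.1) · sin63.0°·cos10.4° / [1 − cos(52.6°)]
    = 5.035 · 0.8910·0.9836 / [1 − 0.6074]
    = 5.035 · 0.8764 / 0.3926
    = 11.24 m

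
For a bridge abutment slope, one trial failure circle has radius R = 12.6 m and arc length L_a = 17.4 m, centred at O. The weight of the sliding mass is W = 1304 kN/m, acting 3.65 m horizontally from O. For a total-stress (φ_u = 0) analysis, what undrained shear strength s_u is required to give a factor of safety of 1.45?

FS = s_u·L_a·R / (W·d), so s_u = FS·W·d / (L_a·R).
s_u = 1.45·1304·3.65 / (17.40·12.6) = 6901.4 / 219.24 = 31.48 kPa

s_u = 31.5 kPa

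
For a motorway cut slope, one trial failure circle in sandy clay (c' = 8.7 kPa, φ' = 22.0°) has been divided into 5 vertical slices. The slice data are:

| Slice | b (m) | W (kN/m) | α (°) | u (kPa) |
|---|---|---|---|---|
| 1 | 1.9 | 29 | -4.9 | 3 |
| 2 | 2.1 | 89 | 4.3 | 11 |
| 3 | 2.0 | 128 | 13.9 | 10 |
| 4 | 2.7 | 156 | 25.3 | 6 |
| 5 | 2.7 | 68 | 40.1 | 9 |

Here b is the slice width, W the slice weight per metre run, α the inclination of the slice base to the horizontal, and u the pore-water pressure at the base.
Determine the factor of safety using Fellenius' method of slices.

FS = 1.69

Ordinary method of slices: FS = Σ[c'·Δl_i + (W_i cosα_i − u_i·Δl_i)·tanφ'] / Σ W_i sinα_i, with Δl_i = b_i / cosα_i.
Slice 1: Δl = 1.9/cos(-4.9°) = 1.907 m; N'_1 = 29·cos(-4.9°) − 3·1.907 = 23.2; c'Δl = 16.59; W sinα = -2.5
Slice 2: Δl = 2.1/cos4.3° = 2.106 m; N'_2 = 89·cos4.3° − 11·2.106 = 65.6; c'Δl = 18.32; W sinα = 6.7
Slice 3: Δl = 2.0/cos13.9° = 2.060 m; N'_3 = 128·cos13.9° − 10·2.060 = 103.6; c'Δl = 17.92; W sinα = 30.7
Slice 4: Δl = 2.7/cos25.3° = 2.986 m; N'_4 = 156·cos25.3° − 6·2.986 = 123.1; c'Δl = 25.98; W sinα = 66.7
Slice 5: Δl = 2.7/cos40.1° = 3.530 m; N'_5 = 68·cos40.1° − 9·3.530 = 20.2; c'Δl = 30.71; W sinα = 43.8
Σc'Δl = 109.5 kN/m; ΣN' = 335.8 kN/m; ΣW sinα = 145.4 kN/m
Resisting = 109.5 + 335.8·tan22.0° = 109.5 + 135.7 = 245.2 kN/m
FS = 245.2 / 145.4 = 1.686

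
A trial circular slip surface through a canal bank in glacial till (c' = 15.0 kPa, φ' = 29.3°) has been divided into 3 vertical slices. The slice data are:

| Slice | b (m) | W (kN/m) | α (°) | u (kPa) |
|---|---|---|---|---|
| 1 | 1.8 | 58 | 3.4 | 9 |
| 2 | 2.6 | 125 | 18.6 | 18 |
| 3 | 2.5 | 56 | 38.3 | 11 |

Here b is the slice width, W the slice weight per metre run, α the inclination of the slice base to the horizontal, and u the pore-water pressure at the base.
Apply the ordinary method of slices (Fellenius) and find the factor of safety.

Ordinary method of slices: FS = Σ[c'·Δl_i + (W_i cosα_i − u_i·Δl_i)·tanφ'] / Σ W_i sinα_i, with Δl_i = b_i / cosα_i.
Slice 1: Δl = 1.8/cos3.4° = 1.803 m; N'_1 = 58·cos3.4° − 9·1.803 = 41.7; c'Δl = 27.05; W sinα = 3.4
Slice 2: Δl = 2.6/cos18.6° = 2.743 m; N'_2 = 125·cos18.6° − 18·2.743 = 69.1; c'Δl = 41.15; W sinα = 39.9
Slice 3: Δl = 2.5/cos38.3° = 3.186 m; N'_3 = 56·cos38.3° − 11·3.186 = 8.9; c'Δl = 47.78; W sinα = 34.7
Σc'Δl = 116.0 kN/m; ΣN' = 119.7 kN/m; ΣW sinα = 78.0 kN/m
Resisting = 116.0 + 119.7·tan29.3° = 116.0 + 67.2 = 183.1 kN/m
FS = 183.1 / 78.0 = 2.347

FS = 2.35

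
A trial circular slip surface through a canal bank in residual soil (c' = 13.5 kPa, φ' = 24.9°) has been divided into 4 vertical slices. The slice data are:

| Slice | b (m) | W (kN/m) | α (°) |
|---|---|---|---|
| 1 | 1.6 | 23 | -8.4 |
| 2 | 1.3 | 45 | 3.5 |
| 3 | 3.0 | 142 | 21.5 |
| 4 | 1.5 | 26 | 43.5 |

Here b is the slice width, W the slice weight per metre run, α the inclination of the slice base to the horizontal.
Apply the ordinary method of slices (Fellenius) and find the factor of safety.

FS = 3.06

Ordinary method of slices: FS = Σ[c'·Δl_i + (W_i cosα_i)·tanφ'] / Σ W_i sinα_i, with Δl_i = b_i / cosα_i.
Slice 1: Δl = 1.6/cos(-8.4°) = 1.617 m; N'_1 = 23·cos(-8.4°) = 22.8; c'Δl = 21.83; W sinα = -3.4
Slice 2: Δl = 1.3/cos3.5° = 1.302 m; N'_2 = 45·cos3.5° = 44.9; c'Δl = 17.58; W sinα = 2.7
Slice 3: Δl = 3.0/cos21.5° = 3.224 m; N'_3 = 142·cos21.5° = 132.1; c'Δl = 43.53; W sinα = 52.0
Slice 4: Δl = 1.5/cos43.5° = 2.068 m; N'_4 = 26·cos43.5° = 18.9; c'Δl = 27.92; W sinα = 17.9
Σc'Δl = 110.9 kN/m; ΣN' = 218.6 kN/m; ΣW sinα = 69.3 kN/m
Resisting = 110.9 + 218.6·tan24.9° = 110.9 + 101.5 = 212.4 kN/m
FS = 212.4 / 69.3 = 3.063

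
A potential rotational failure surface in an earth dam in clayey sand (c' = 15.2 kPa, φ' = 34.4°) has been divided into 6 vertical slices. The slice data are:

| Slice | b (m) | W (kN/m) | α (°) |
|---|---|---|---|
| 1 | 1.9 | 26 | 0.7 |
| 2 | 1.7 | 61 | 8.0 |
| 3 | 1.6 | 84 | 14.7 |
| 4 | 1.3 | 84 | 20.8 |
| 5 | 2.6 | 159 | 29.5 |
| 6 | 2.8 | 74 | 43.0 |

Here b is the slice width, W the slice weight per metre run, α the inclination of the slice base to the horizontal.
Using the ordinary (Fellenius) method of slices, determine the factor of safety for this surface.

FS = 2.68

Ordinary method of slices: FS = Σ[c'·Δl_i + (W_i cosα_i)·tanφ'] / Σ W_i sinα_i, with Δl_i = b_i / cosα_i.
Slice 1: Δl = 1.9/cos0.7° = 1.900 m; N'_1 = 26·cos0.7° = 26.0; c'Δl = 28.88; W sinα = 0.3
Slice 2: Δl = 1.7/cos8.0° = 1.717 m; N'_2 = 61·cos8.0° = 60.4; c'Δl = 26.09; W sinα = 8.5
Slice 3: Δl = 1.6/cos14.7° = 1.654 m; N'_3 = 84·cos14.7° = 81.3; c'Δl = 25.14; W sinα = 21.3
Slice 4: Δl = 1.3/cos20.8° = 1.391 m; N'_4 = 84·cos20.8° = 78.5; c'Δl = 21.14; W sinα = 29.8
Slice 5: Δl = 2.6/cos29.5° = 2.987 m; N'_5 = 159·cos29.5° = 138.4; c'Δl = 45.41; W sinα = 78.3
Slice 6: Δl = 2.8/cos43.0° = 3.829 m; N'_6 = 74·cos43.0° = 54.1; c'Δl = 58.19; W sinα = 50.5
Σc'Δl = 204.9 kN/m; ΣN' = 438.7 kN/m; ΣW sinα = 188.7 kN/m
Resisting = 204.9 + 438.7·tan34.4° = 204.9 + 300.4 = 505.2 kN/m
FS = 505.2 / 188.7 = 2.677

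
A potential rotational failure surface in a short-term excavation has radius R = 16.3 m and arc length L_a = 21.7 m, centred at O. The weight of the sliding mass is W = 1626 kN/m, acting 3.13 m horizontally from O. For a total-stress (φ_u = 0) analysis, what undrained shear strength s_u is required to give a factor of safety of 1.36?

s_u = 19.6 kPa

FS = s_u·L_a·R / (W·d), so s_u = FS·W·d / (L_a·R).
s_u = 1.36·1626·3.13 / (21.70·16.3) = 6921.6 / 353.71 = 19.57 kPa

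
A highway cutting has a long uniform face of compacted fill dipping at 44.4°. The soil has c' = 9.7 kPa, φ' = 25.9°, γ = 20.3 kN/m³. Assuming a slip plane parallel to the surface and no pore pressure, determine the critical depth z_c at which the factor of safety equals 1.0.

z_c = 1.90 m

Setting FS = 1.00 in FS = [c' + γz cos²β tanφ'] / [γz sinβ cosβ] and solving for z:
z = c' / [γ cosβ (FS·sinβ − cosβ·tanφ')]
  = 9.7 / [20.3·cos44.4°·(1.00·sin44.4° − cos44.4°·tan25.9°)]
  = 9.7 / [20.3·0.7145·(1.00·0.6997 − 0.7145·0.4856)]
  = 9.7 / 5.1160 = 1.896 m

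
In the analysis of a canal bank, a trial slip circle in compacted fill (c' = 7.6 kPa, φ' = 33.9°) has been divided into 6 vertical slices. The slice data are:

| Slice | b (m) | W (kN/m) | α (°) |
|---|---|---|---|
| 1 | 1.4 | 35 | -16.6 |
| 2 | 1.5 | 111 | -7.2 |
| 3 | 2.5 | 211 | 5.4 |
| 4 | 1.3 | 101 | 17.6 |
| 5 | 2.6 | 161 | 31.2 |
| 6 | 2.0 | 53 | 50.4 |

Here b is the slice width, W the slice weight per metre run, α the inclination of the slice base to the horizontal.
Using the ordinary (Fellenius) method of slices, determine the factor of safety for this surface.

Ordinary method of slices: FS = Σ[c'·Δl_i + (W_i cosα_i)·tanφ'] / Σ W_i sinα_i, with Δl_i = b_i / cosα_i.
Slice 1: Δl = 1.4/cos(-16.6°) = 1.461 m; N'_1 = 35·cos(-16.6°) = 33.5; c'Δl = 11.10; W sinα = -10.0
Slice 2: Δl = 1.5/cos(-7.2°) = 1.512 m; N'_2 = 111·cos(-7.2°) = 110.1; c'Δl = 11.49; W sinα = -13.9
Slice 3: Δl = 2.5/cos5.4° = 2.511 m; N'_3 = 211·cos5.4° = 210.1; c'Δl = 19.08; W sinα = 19.9
Slice 4: Δl = 1.3/cos17.6° = 1.364 m; N'_4 = 101·cos17.6° = 96.3; c'Δl = 10.37; W sinα = 30.5
Slice 5: Δl = 2.6/cos31.2° = 3.040 m; N'_5 = 161·cos31.2° = 137.7; c'Δl = 23.10; W sinα = 83.4
Slice 6: Δl = 2.0/cos50.4° = 3.138 m; N'_6 = 53·cos50.4° = 33.8; c'Δl = 23.85; W sinα = 40.8
Σc'Δl = 99.0 kN/m; ΣN' = 621.5 kN/m; ΣW sinα = 150.7 kN/m
Resisting = 99.0 + 621.5·tan33.9° = 99.0 + 417.6 = 516.6 kN/m
FS = 516.6 / 150.7 = 3.428

FS = 3.43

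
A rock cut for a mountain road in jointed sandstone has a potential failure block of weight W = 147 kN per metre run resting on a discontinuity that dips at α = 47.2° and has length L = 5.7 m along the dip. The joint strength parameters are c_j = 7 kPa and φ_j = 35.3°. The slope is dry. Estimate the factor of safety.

Resolving the block weight along and normal to the plane and applying the Mohr–Coulomb strength on the joint:
N' = W cosα = 147·cos47.2° = 99.9 kN/m
Driving force T = W sinα = 147·sin47.2° = 107.9 kN/m
Resisting force R = c_j·L + N'·tanφ_j = 7·5.7 + 99.9·tan35.3° = 39.9 + 70.7 = 110.6 kN/m
FS = R / T = 110.6 / 107.9 = 1.026

FS = 1.03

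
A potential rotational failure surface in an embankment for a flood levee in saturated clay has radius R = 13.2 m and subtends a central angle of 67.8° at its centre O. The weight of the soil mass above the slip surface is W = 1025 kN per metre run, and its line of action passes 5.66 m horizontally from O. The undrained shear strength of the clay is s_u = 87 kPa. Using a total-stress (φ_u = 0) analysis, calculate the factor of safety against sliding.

Taking moments about the centre O, the resisting moment is provided by the undrained shear strength acting along the arc:
Arc length L_a = R·θ = 13.2·(67.8°·π/180) = 13.2·1.1833 = 15.62 m
M_R = s_u·L_a·R = 87·15.62·13.2 = 17938.0 kN·m/m
M_D = W·d = 1025·5.66 = 5801.5 kN·m/m
FS = M_R / M_D = 17938.0 / 5801.5 = 3.092

FS = 3.09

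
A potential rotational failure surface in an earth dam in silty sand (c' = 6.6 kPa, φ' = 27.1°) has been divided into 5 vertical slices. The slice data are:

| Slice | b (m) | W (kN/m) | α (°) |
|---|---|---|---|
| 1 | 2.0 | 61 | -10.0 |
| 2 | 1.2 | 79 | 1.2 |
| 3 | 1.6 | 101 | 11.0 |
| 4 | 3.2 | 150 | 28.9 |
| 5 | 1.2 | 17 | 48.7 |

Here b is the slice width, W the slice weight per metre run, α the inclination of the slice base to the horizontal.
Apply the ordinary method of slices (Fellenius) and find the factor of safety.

FS = 2.75

Ordinary method of slices: FS = Σ[c'·Δl_i + (W_i cosα_i)·tanφ'] / Σ W_i sinα_i, with Δl_i = b_i / cosα_i.
Slice 1: Δl = 2.0/cos(-10.0°) = 2.031 m; N'_1 = 61·cos(-10.0°) = 60.1; c'Δl = 13.40; W sinα = -10.6
Slice 2: Δl = 1.2/cos1.2° = 1.200 m; N'_2 = 79·cos1.2° = 79.0; c'Δl = 7.92; W sinα = 1.7
Slice 3: Δl = 1.6/cos11.0° = 1.630 m; N'_3 = 101·cos11.0° = 99.1; c'Δl = 10.76; W sinα = 19.3
Slice 4: Δl = 3.2/cos28.9° = 3.655 m; N'_4 = 150·cos28.9° = 131.3; c'Δl = 24.12; W sinα = 72.5
Slice 5: Δl = 1.2/cos48.7° = 1.818 m; N'_5 = 17·cos48.7° = 11.2; c'Δl = 12.00; W sinα = 12.8
Σc'Δl = 68.2 kN/m; ΣN' = 380.7 kN/m; ΣW sinα = 95.6 kN/m
Resisting = 68.2 + 380.7·tan27.1° = 68.2 + 194.8 = 263.0 kN/m
FS = 263.0 / 95.6 = 2.752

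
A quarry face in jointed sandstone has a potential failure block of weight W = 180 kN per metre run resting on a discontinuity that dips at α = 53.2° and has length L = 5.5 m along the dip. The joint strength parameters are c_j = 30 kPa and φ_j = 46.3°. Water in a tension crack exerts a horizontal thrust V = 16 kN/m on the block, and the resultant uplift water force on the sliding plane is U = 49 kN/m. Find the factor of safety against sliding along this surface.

FS = 1.39

Resolving the block weight along and normal to the plane and applying the Mohr–Coulomb strength on the joint:
N' = W cosα − U − V sinα = 180·cos53.2° − 49 − 16·sin53.2° = 46.0 kN/m
Driving force T = W sinα + V cosα = 180·sin53.2° + 16·cos53.2° = 153.7 kN/m
Resisting force R = c_j·L + N'·tanφ_j = 30·5.5 + 46.0·tan46.3° = 165.0 + 48.1 = 213.1 kN/m
FS = R / T = 213.1 / 153.7 = 1.387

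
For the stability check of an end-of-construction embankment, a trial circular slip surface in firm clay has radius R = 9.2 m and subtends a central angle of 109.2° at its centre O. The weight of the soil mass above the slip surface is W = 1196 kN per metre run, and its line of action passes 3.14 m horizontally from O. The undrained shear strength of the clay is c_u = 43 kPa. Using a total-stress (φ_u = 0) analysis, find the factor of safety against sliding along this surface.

Taking moments about the centre O, the resisting moment is provided by the undrained shear strength acting along the arc:
Arc length L_a = R·θ = 9.2·(109.2°·π/180) = 9.2·1.9059 = 17.53 m
M_R = c_u·L_a·R = 43·17.53·9.2 = 6936.6 kN·m/m
M_D = W·d = 1196·3.14 = 3755.4 kN·m/m
FS = M_R / M_D = 6936.6 / 3755.4 = 1.847

FS = 1.85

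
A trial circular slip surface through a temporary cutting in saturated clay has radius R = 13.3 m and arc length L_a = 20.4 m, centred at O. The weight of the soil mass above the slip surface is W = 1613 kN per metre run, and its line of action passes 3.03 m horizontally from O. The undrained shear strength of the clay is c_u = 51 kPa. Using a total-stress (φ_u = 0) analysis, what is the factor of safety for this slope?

Taking moments about the centre O, the resisting moment is provided by the undrained shear strength acting along the arc:
M_R = c_u·L_a·R = 51·20.40·13.3 = 13837.3 kN·m/m
M_D = W·d = 1613·3.03 = 4887.4 kN·m/m
FS = M_R / M_D = 13837.3 / 4887.4 = 2.831

FS = 2.83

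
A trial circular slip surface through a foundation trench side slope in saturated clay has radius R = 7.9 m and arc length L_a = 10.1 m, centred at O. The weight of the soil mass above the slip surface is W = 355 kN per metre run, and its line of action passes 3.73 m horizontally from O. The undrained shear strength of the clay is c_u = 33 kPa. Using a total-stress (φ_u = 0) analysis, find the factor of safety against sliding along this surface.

FS = 1.99

Taking moments about the centre O, the resisting moment is provided by the undrained shear strength acting along the arc:
M_R = c_u·L_a·R = 33·10.10·7.9 = 2633.1 kN·m/m
M_D = W·d = 355·3.73 = 1324.2 kN·m/m
FS = M_R / M_D = 2633.1 / 1324.2 = 1.988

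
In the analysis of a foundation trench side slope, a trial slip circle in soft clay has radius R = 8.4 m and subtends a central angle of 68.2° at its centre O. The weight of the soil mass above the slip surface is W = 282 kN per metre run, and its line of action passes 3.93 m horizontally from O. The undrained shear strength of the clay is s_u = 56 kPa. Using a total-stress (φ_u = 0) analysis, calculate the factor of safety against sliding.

FS = 4.24

Taking moments about the centre O, the resisting moment is provided by the undrained shear strength acting along the arc:
Arc length L_a = R·θ = 8.4·(68.2°·π/180) = 8.4·1.1903 = 10.00 m
M_R = s_u·L_a·R = 56·10.00·8.4 = 4703.4 kN·m/m
M_D = W·d = 282·3.93 = 1108.3 kN·m/m
FS = M_R / M_D = 4703.4 / 1108.3 = 4.244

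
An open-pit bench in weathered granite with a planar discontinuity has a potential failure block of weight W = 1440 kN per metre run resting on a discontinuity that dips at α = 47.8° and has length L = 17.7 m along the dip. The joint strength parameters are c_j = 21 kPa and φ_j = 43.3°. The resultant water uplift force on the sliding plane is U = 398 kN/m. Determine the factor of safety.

Resolving the block weight along and normal to the plane and applying the Mohr–Coulomb strength on the joint:
N' = W cosα − U = 1440·cos47.8° − 398 = 569.3 kN/m
Driving force T = W sinα = 1440·sin47.8° = 1066.8 kN/m
Resisting force R = c_j·L + N'·tanφ_j = 21·17.7 + 569.3·tan43.3° = 371.7 + 536.5 = 908.2 kN/m
FS = R / T = 908.2 / 1066.8 = 0.851

FS = 0.85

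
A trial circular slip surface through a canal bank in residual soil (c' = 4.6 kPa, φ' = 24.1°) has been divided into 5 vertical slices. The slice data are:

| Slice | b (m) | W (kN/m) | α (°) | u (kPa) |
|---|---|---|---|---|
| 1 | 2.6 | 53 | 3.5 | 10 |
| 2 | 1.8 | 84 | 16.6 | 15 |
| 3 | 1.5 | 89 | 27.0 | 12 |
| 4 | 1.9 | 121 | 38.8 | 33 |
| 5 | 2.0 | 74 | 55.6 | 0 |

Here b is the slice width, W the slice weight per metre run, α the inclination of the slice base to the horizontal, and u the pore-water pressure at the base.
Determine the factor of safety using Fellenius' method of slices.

FS = 0.70

Ordinary method of slices: FS = Σ[c'·Δl_i + (W_i cosα_i − u_i·Δl_i)·tanφ'] / Σ W_i sinα_i, with Δl_i = b_i / cosα_i.
Slice 1: Δl = 2.6/cos3.5° = 2.605 m; N'_1 = 53·cos3.5° − 10·2.605 = 26.9; c'Δl = 11.98; W sinα = 3.2
Slice 2: Δl = 1.8/cos16.6° = 1.878 m; N'_2 = 84·cos16.6° − 15·1.878 = 52.3; c'Δl = 8.64; W sinα = 24.0
Slice 3: Δl = 1.5/cos27.0° = 1.683 m; N'_3 = 89·cos27.0° − 12·1.683 = 59.1; c'Δl = 7.74; W sinα = 40.4
Slice 4: Δl = 1.9/cos38.8° = 2.438 m; N'_4 = 121·cos38.8° − 33·2.438 = 13.8; c'Δl = 11.21; W sinα = 75.8
Slice 5: Δl = 2.0/cos55.6° = 3.540 m; N'_5 = 74·cos55.6° − 0·3.540 = 41.8; c'Δl = 16.28; W sinα = 61.1
Σc'Δl = 55.9 kN/m; ΣN' = 193.9 kN/m; ΣW sinα = 204.5 kN/m
Resisting = 55.9 + 193.9·tan24.1° = 55.9 + 86.7 = 142.6 kN/m
FS = 142.6 / 204.5 = 0.697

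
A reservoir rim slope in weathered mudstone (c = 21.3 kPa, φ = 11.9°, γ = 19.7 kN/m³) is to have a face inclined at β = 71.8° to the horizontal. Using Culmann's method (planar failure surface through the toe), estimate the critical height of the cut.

Culmann's analysis gives the critical failure plane at α_cr = (β + φ)/2 = (71.8 + 11.9)/2 = 41.9°, and the critical height
H_c = (4c/γ) · sinβ cosφ / [1 − cos(β − φ)]
    = (4·21.3/19.7) · sin71.8°·cos11.9° / [1 − cos(59.9°)]
    = 4.325 · 0.9500·0.9785 / [1 − 0.5015]
    = 4.325 · 0.9296 / 0.4985
    = 8.06 m

H_c = 8.06 m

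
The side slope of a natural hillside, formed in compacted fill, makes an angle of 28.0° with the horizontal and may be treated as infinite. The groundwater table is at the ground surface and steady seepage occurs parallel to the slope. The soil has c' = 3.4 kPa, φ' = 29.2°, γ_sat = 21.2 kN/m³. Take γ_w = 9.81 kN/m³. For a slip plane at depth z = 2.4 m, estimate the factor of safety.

With seepage parallel to the slope and the water table at the surface, the effective normal stress on the slip plane uses the buoyant unit weight γ' = γ_sat − γ_w while the driving shear stress uses γ_sat:
FS = [c' + γ' z cos²β tanφ'] / [γ_sat z sinβ cosβ]
γ' = 21.2 − 9.81 = 11.39 kN/m³
Numerator = 3.4 + 11.39·2.4·cos²28.0°·tan29.2° = 3.4 + 11.39·2.4·0.7796·0.5589 = 15.310 kPa
Denominator = 21.2·2.4·sin28.0°·cos28.0° = 21.2·2.4·0.4695·0.8829 = 21.091 kPa
FS = 15.310 / 21.091 = 0.726

FS = 0.73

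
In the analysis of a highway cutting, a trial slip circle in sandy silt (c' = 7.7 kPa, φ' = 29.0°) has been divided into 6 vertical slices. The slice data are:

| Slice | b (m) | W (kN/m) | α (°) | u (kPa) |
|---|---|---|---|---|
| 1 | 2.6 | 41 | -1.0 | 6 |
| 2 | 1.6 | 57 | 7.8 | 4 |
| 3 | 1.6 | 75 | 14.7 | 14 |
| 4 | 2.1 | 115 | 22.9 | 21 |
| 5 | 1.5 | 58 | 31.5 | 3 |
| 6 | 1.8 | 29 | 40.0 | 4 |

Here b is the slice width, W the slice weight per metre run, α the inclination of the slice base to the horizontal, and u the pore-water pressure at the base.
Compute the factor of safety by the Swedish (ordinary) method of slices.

Ordinary method of slices: FS = Σ[c'·Δl_i + (W_i cosα_i − u_i·Δl_i)·tanφ'] / Σ W_i sinα_i, with Δl_i = b_i / cosα_i.
Slice 1: Δl = 2.6/cos(-1.0°) = 2.600 m; N'_1 = 41·cos(-1.0°) − 6·2.600 = 25.4; c'Δl = 20.02; W sinα = -0.7
Slice 2: Δl = 1.6/cos7.8° = 1.615 m; N'_2 = 57·cos7.8° − 4·1.615 = 50.0; c'Δl = 12.44; W sinα = 7.7
Slice 3: Δl = 1.6/cos14.7° = 1.654 m; N'_3 = 75·cos14.7° − 14·1.654 = 49.4; c'Δl = 12.74; W sinα = 19.0
Slice 4: Δl = 2.1/cos22.9° = 2.280 m; N'_4 = 115·cos22.9° − 21·2.280 = 58.1; c'Δl = 17.55; W sinα = 44.7
Slice 5: Δl = 1.5/cos31.5° = 1.759 m; N'_5 = 58·cos31.5° − 3·1.759 = 44.2; c'Δl = 13.55; W sinα = 30.3
Slice 6: Δl = 1.8/cos40.0° = 2.350 m; N'_6 = 29·cos40.0° − 4·2.350 = 12.8; c'Δl = 18.09; W sinα = 18.6
Σc'Δl = 94.4 kN/m; ΣN' = 239.8 kN/m; ΣW sinα = 119.7 kN/m
Resisting = 94.4 + 239.8·tan29.0° = 94.4 + 132.9 = 227.3 kN/m
FS = 227.3 / 119.7 = 1.898

FS = 1.90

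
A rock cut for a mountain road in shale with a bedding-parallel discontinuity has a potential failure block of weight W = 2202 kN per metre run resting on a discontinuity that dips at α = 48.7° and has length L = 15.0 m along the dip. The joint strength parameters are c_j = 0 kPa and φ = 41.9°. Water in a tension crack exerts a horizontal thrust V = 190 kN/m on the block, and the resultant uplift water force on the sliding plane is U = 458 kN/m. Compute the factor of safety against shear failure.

Resolving the block weight along and normal to the plane and applying the Mohr–Coulomb strength on the joint:
N' = W cosα − U − V sinα = 2202·cos48.7° − 458 − 190·sin48.7° = 852.6 kN/m
Driving force T = W sinα + V cosα = 2202·sin48.7° + 190·cos48.7° = 1779.7 kN/m
Resisting force R = c_j·L + N'·tanφ = 0·15.0 + 852.6·tan41.9° = 0.0 + 765.0 = 765.0 kN/m
FS = R / T = 765.0 / 1779.7 = 0.430

FS = 0.43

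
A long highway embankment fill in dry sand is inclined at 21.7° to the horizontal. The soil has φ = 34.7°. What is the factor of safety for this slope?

For a dry cohesionless infinite slope the factor of safety is FS = tanφ / tanβ.
FS = tan34.7° / tan21.7° = 0.6924 / 0.3979 = 1.740

FS = 1.74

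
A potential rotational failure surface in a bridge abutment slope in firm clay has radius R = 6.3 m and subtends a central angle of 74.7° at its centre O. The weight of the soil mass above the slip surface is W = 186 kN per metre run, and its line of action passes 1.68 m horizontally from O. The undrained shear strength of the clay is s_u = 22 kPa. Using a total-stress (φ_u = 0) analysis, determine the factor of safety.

FS = 3.64

Taking moments about the centre O, the resisting moment is provided by the undrained shear strength acting along the arc:
Arc length L_a = R·θ = 6.3·(74.7°·π/180) = 6.3·1.3038 = 8.21 m
M_R = s_u·L_a·R = 22·8.21·6.3 = 1138.4 kN·m/m
M_D = W·d = 186·1.68 = 312.5 kN·m/m
FS = M_R / M_D = 1138.4 / 312.5 = 3.643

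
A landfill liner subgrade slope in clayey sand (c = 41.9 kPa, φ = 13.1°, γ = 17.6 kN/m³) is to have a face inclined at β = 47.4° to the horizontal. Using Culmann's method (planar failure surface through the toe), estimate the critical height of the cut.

H_c = 39.26 m

Culmann's analysis gives the critical failure plane at α_cr = (β + φ)/2 = (47.4 + 13.1)/2 = 30.2°, and the critical height
H_c = (4c/γ) · sinβ cosφ / [1 − cos(β − φ)]
    = (4·41.9/17.6) · sin47.4°·cos13.1° / [1 − cos(34.3°)]
    = 9.523 · 0.7361·0.9740 / [1 − 0.8261]
    = 9.523 · 0.7169 / 0.1739
    = 39.26 m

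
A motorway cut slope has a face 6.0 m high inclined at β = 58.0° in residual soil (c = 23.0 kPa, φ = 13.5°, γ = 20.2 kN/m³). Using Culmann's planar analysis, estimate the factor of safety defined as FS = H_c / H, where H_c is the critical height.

H_c = (4c/γ) · sinβ cosφ / [1 − cos(β − φ)]
    = (4·23.0/20.2) · sin58.0°·cos13.5° / [1 − cos44.5°]
    = 4.554 · 0.8246 / 0.2867 = 13.10 m
FS = H_c / H = 13.10 / 6.0 = 2.183

FS = 2.18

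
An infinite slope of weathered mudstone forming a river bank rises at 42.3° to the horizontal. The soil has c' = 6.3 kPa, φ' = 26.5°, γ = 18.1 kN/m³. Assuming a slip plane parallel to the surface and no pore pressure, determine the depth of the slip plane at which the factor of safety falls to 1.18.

Setting FS = 1.18 in FS = [c' + γz cos²β tanφ'] / [γz sinβ cosβ] and solving for z:
z = c' / [γ cosβ (FS·sinβ − cosβ·tanφ')]
  = 6.3 / [18.1·cos42.3°·(1.18·sin42.3° − cos42.3°·tan26.5°)]
  = 6.3 / [18.1·0.7396·(1.18·0.6730 − 0.7396·0.4986)]
  = 6.3 / 5.6948 = 1.106 m

z = 1.11 m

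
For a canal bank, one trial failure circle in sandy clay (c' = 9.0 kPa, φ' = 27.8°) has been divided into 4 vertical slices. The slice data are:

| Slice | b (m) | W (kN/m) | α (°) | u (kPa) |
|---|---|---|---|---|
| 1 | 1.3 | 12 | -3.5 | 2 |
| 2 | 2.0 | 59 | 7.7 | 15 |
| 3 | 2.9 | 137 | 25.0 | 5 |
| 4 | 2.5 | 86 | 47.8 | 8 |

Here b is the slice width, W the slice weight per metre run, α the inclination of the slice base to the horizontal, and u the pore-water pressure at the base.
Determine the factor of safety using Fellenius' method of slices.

Ordinary method of slices: FS = Σ[c'·Δl_i + (W_i cosα_i − u_i·Δl_i)·tanφ'] / Σ W_i sinα_i, with Δl_i = b_i / cosα_i.
Slice 1: Δl = 1.3/cos(-3.5°) = 1.302 m; N'_1 = 12·cos(-3.5°) − 2·1.302 = 9.4; c'Δl = 11.72; W sinα = -0.7
Slice 2: Δl = 2.0/cos7.7° = 2.018 m; N'_2 = 59·cos7.7° − 15·2.018 = 28.2; c'Δl = 18.16; W sinα = 7.9
Slice 3: Δl = 2.9/cos25.0° = 3.200 m; N'_3 = 137·cos25.0° − 5·3.200 = 108.2; c'Δl = 28.80; W sinα = 57.9
Slice 4: Δl = 2.5/cos47.8° = 3.722 m; N'_4 = 86·cos47.8° − 8·3.722 = 28.0; c'Δl = 33.50; W sinα = 63.7
Σc'Δl = 92.2 kN/m; ΣN' = 173.7 kN/m; ΣW sinα = 128.8 kN/m
Resisting = 92.2 + 173.7·tan27.8° = 92.2 + 91.6 = 183.8 kN/m
FS = 183.8 / 128.8 = 1.427

FS = 1.43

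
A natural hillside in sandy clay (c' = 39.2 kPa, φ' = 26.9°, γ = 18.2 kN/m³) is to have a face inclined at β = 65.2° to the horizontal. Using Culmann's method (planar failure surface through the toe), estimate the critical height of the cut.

H_c = 32.41 m

Culmann's analysis gives the critical failure plane at α_cr = (β + φ')/2 = (65.2 + 26.9)/2 = 46.0°, and the critical height
H_c = (4c'/γ) · sinβ cosφ' / [1 − cos(β − φ')]
    = (4·39.2/18.2) · sin65.2°·cos26.9° / [1 − cos(38.3°)]
    = 8.615 · 0.9078·0.8918 / [1 − 0.7848]
    = 8.615 · 0.8096 / 0.2152
    = 32.41 m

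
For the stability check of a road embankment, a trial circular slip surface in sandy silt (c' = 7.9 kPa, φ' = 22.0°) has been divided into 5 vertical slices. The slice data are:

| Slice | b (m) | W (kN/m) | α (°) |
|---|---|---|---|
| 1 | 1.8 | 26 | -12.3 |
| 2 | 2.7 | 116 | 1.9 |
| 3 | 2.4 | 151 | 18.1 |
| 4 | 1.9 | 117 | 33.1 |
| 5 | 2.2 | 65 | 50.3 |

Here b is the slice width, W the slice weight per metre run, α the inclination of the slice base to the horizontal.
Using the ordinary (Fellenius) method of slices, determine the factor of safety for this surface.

Ordinary method of slices: FS = Σ[c'·Δl_i + (W_i cosα_i)·tanφ'] / Σ W_i sinα_i, with Δl_i = b_i / cosα_i.
Slice 1: Δl = 1.8/cos(-12.3°) = 1.842 m; N'_1 = 26·cos(-12.3°) = 25.4; c'Δl = 14.55; W sinα = -5.5
Slice 2: Δl = 2.7/cos1.9° = 2.701 m; N'_2 = 116·cos1.9° = 115.9; c'Δl = 21.34; W sinα = 3.8
Slice 3: Δl = 2.4/cos18.1° = 2.525 m; N'_3 = 151·cos18.1° = 143.5; c'Δl = 19.95; W sinα = 46.9
Slice 4: Δl = 1.9/cos33.1° = 2.268 m; N'_4 = 117·cos33.1° = 98.0; c'Δl = 17.92; W sinα = 63.9
Slice 5: Δl = 2.2/cos50.3° = 3.444 m; N'_5 = 65·cos50.3° = 41.5; c'Δl = 27.21; W sinα = 50.0
Σc'Δl = 101.0 kN/m; ΣN' = 424.4 kN/m; ΣW sinα = 159.1 kN/m
Resisting = 101.0 + 424.4·tan22.0° = 101.0 + 171.5 = 272.4 kN/m
FS = 272.4 / 159.1 = 1.712

FS = 1.71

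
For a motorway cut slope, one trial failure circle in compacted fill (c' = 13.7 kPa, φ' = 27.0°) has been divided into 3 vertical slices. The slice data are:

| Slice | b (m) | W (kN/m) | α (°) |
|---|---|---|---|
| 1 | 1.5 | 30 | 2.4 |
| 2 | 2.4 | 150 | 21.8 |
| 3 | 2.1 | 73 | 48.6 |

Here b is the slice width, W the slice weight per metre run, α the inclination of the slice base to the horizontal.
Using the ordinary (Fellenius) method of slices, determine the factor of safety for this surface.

FS = 1.88

Ordinary method of slices: FS = Σ[c'·Δl_i + (W_i cosα_i)·tanφ'] / Σ W_i sinα_i, with Δl_i = b_i / cosα_i.
Slice 1: Δl = 1.5/cos2.4° = 1.501 m; N'_1 = 30·cos2.4° = 30.0; c'Δl = 20.57; W sinα = 1.3
Slice 2: Δl = 2.4/cos21.8° = 2.585 m; N'_2 = 150·cos21.8° = 139.3; c'Δl = 35.41; W sinα = 55.7
Slice 3: Δl = 2.1/cos48.6° = 3.176 m; N'_3 = 73·cos48.6° = 48.3; c'Δl = 43.50; W sinα = 54.8
Σc'Δl = 99.5 kN/m; ΣN' = 217.5 kN/m; ΣW sinα = 111.7 kN/m
Resisting = 99.5 + 217.5·tan27.0° = 99.5 + 110.8 = 210.3 kN/m
FS = 210.3 / 111.7 = 1.883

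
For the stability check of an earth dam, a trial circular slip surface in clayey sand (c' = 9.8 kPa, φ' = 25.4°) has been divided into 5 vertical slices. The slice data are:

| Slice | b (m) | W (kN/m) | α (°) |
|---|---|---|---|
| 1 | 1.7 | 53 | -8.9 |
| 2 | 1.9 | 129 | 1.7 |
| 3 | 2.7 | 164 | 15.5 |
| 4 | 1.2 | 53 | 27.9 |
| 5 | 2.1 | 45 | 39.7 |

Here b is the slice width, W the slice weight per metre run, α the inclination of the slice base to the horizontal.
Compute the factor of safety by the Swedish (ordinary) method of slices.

Ordinary method of slices: FS = Σ[c'·Δl_i + (W_i cosα_i)·tanφ'] / Σ W_i sinα_i, with Δl_i = b_i / cosα_i.
Slice 1: Δl = 1.7/cos(-8.9°) = 1.721 m; N'_1 = 53·cos(-8.9°) = 52.4; c'Δl = 16.86; W sinα = -8.2
Slice 2: Δl = 1.9/cos1.7° = 1.901 m; N'_2 = 129·cos1.7° = 128.9; c'Δl = 18.63; W sinα = 3.8
Slice 3: Δl = 2.7/cos15.5° = 2.802 m; N'_3 = 164·cos15.5° = 158.0; c'Δl = 27.46; W sinα = 43.8
Slice 4: Δl = 1.2/cos27.9° = 1.358 m; N'_4 = 53·cos27.9° = 46.8; c'Δl = 13.31; W sinα = 24.8
Slice 5: Δl = 2.1/cos39.7° = 2.729 m; N'_5 = 45·cos39.7° = 34.6; c'Δl = 26.75; W sinα = 28.7
Σc'Δl = 103.0 kN/m; ΣN' = 420.8 kN/m; ΣW sinα = 93.0 kN/m
Resisting = 103.0 + 420.8·tan25.4° = 103.0 + 199.8 = 302.8 kN/m
FS = 302.8 / 93.0 = 3.256

FS = 3.26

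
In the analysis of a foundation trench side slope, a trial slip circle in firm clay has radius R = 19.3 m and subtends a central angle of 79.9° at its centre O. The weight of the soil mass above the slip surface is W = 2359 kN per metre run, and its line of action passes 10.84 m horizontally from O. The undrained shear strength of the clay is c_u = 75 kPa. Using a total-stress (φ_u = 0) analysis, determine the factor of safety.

FS = 1.52

Taking moments about the centre O, the resisting moment is provided by the undrained shear strength acting along the arc:
Arc length L_a = R·θ = 19.3·(79.9°·π/180) = 19.3·1.3945 = 26.91 m
M_R = c_u·L_a·R = 75·26.91·19.3 = 38958.3 kN·m/m
M_D = W·d = 2359·10.84 = 25571.6 kN·m/m
FS = M_R / M_D = 38958.3 / 25571.6 = 1.524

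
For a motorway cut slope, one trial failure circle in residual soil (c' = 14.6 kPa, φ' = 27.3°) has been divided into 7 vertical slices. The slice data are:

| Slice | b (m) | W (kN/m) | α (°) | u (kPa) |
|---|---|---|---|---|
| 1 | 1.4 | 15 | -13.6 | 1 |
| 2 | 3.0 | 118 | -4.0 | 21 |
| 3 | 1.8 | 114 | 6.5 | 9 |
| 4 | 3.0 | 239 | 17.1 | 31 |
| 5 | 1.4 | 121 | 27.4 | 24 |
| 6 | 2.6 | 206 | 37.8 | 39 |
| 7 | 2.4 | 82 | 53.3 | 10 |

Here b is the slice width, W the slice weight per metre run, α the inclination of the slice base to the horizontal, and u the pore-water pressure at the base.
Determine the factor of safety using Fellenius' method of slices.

FS = 1.50

Ordinary method of slices: FS = Σ[c'·Δl_i + (W_i cosα_i − u_i·Δl_i)·tanφ'] / Σ W_i sinα_i, with Δl_i = b_i / cosα_i.
Slice 1: Δl = 1.4/cos(-13.6°) = 1.440 m; N'_1 = 15·cos(-13.6°) − 1·1.440 = 13.1; c'Δl = 21.03; W sinα = -3.5
Slice 2: Δl = 3.0/cos(-4.0°) = 3.007 m; N'_2 = 118·cos(-4.0°) − 21·3.007 = 54.6; c'Δl = 43.91; W sinα = -8.2
Slice 3: Δl = 1.8/cos6.5° = 1.812 m; N'_3 = 114·cos6.5° − 9·1.812 = 97.0; c'Δl = 26.45; W sinα = 12.9
Slice 4: Δl = 3.0/cos17.1° = 3.139 m; N'_4 = 239·cos17.1° − 31·3.139 = 131.1; c'Δl = 45.83; W sinα = 70.3
Slice 5: Δl = 1.4/cos27.4° = 1.577 m; N'_5 = 121·cos27.4° − 24·1.577 = 69.6; c'Δl = 23.02; W sinα = 55.7
Slice 6: Δl = 2.6/cos37.8° = 3.290 m; N'_6 = 206·cos37.8° − 39·3.290 = 34.4; c'Δl = 48.04; W sinα = 126.3
Slice 7: Δl = 2.4/cos53.3° = 4.016 m; N'_7 = 82·cos53.3° − 10·4.016 = 8.8; c'Δl = 58.63; W sinα = 65.7
Σc'Δl = 266.9 kN/m; ΣN' = 408.7 kN/m; ΣW sinα = 319.1 kN/m
Resisting = 266.9 + 408.7·tan27.3° = 266.9 + 210.9 = 477.8 kN/m
FS = 477.8 / 319.1 = 1.497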